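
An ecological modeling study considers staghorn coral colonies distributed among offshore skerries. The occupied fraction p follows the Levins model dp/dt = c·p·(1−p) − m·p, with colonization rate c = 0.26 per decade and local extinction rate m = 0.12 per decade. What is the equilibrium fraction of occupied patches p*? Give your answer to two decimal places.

0.54

At equilibrium, colonization balances extinction: c·p*·(1−p*) = m·p*.
So p* = 1 − m/c = 1 − 0.12/0.26 = 1 − 0.4615 = 0.5385.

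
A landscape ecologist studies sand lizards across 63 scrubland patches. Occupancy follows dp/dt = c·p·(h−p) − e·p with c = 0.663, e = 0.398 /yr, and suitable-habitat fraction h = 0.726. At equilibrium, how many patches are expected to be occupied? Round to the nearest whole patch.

8

p* = h − e/c = 0.726 − 0.6003 = 0.1257.
Expected occupied patches = N × p* = 63 × 0.1257 = 7.92 ≈ 8.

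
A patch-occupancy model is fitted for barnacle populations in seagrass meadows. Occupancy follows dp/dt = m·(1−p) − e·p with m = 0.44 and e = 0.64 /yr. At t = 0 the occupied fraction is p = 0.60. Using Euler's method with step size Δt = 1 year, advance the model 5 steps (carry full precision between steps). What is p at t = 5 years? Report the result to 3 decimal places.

Update rule: p ← p + [m·(1−p) − e·p]·Δt with Δt = 1.
  1  |  dp/dt·Δt = -0.208000  |  p_1 = 0.392000
  2  |  dp/dt·Δt = +0.016640  |  p_2 = 0.408640
  3  |  dp/dt·Δt = -0.001331  |  p_3 = 0.407309
  4  |  dp/dt·Δt = +0.000106  |  p_4 = 0.407415
  5  |  dp/dt·Δt = -0.000009  |  p_5 = 0.407407

0.407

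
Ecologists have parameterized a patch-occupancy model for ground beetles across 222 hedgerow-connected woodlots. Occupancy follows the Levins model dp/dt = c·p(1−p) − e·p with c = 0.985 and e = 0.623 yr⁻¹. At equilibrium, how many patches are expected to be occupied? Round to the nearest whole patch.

p* = 1 − e/c = 1 − 0.623/0.985 = 0.3675.
Expected occupied patches = N × p* = 222 × 0.3675 = 81.59 ≈ 82.

82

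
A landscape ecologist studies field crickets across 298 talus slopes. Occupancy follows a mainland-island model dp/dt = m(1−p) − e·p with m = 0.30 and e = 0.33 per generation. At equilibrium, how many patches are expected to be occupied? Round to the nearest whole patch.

p* = m/(m+e) = 0.30/0.6300 = 0.4762.
Expected occupied patches = N × p* = 298 × 0.4762 = 141.90 ≈ 142.

142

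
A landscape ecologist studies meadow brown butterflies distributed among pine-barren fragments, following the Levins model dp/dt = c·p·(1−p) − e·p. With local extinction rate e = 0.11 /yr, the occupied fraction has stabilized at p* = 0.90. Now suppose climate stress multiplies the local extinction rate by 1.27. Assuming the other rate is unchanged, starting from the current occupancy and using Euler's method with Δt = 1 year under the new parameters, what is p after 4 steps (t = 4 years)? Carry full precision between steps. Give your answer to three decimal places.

Balance c(1−p*) = e gives c = e/(1 − 0.90000) = 0.11/0.10000 = 1.10000.
Starting from p₀ = 0.90000; update p ← p + (dp/dt)·Δt with the new parameters.
p: 0.90000 → 0.87327  (Δp = -0.02673)
p: 0.87327 → 0.87301  (Δp = -0.00026)
p: 0.87301 → 0.87300  (Δp = -0.00001)
p: 0.87300 → 0.87300  (Δp = -0.00000)

0.873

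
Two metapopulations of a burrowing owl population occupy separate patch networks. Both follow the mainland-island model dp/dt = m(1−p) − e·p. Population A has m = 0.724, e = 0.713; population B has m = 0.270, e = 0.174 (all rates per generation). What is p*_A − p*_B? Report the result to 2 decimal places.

A: p*_A = m/(m+e) = 0.724/1.4370 = 0.5038.
B: p*_B = 0.270/0.4440 = 0.6081.
p*_A − p*_B = 0.5038 − 0.6081 = -0.1043.

-0.10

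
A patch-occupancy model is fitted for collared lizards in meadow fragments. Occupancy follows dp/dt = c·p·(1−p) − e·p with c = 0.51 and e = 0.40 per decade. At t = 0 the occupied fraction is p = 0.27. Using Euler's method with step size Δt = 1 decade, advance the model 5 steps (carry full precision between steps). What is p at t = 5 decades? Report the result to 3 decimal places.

Update rule: p ← p + [c·p·(1−p) − e·p]·Δt with Δt = 1.
  1  |  dp/dt·Δt = -0.007479  |  p_1 = 0.262521
  2  |  dp/dt·Δt = -0.006271  |  p_2 = 0.256250
  3  |  dp/dt·Δt = -0.005301  |  p_3 = 0.250949
  4  |  dp/dt·Δt = -0.004513  |  p_4 = 0.246436
  5  |  dp/dt·Δt = -0.003865  |  p_5 = 0.242571

0.243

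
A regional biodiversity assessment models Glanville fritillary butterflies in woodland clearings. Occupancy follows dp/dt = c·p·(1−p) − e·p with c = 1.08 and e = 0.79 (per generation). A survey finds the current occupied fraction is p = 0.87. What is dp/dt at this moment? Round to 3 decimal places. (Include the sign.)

Colonization term: c·p·(1−p) = 1.08×0.87×0.1300 = 0.12215.
Extinction term: e·p = 0.68730.
dp/dt = 0.12215 − 0.68730 = -0.56515.

-0.565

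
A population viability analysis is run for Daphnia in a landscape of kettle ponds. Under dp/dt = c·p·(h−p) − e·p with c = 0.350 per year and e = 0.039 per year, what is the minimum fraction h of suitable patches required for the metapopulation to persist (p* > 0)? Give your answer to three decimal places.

p* = h − e/c is positive only when h > e/c.
h_min = e/c = 0.039/0.350 = 0.1114.

0.111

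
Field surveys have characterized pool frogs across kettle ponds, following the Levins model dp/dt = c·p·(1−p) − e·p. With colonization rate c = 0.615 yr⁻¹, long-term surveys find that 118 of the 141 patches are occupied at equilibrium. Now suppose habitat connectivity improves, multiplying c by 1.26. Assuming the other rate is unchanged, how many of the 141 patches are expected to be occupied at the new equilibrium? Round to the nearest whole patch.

Observed p* = 118/141 = 0.83688.
Balance c(1−p*) = e gives e = 0.615×(1 − 0.83688) = 0.10032.
New p* = 1 − e/c = 1 − 0.10032/0.77490 = 0.87054.
Expected occupied = 141 × 0.87054 = 122.75 ≈ 123.

123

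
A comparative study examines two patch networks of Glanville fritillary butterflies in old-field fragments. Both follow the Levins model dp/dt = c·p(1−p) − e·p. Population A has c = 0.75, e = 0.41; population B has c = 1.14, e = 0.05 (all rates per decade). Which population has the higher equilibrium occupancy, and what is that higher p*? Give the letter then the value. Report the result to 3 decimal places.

A: p*_A = 1 − 0.41/0.75 = 0.4533.
B: p*_B = 1 − 0.05/1.14 = 0.9561.
B is higher at 0.9561.

B, 0.956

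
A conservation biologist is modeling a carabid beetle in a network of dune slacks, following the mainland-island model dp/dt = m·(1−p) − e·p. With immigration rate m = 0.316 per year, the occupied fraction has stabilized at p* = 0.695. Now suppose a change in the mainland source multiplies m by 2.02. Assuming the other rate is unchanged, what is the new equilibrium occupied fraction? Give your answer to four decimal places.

Balance m(1−p*) = e·p* gives e = m(1−p*)/p* = 0.316×0.30500/0.69500 = 0.13868.
New p* = m/(m+e) = 0.63832/(0.63832+0.13868) = 0.82152.

0.8215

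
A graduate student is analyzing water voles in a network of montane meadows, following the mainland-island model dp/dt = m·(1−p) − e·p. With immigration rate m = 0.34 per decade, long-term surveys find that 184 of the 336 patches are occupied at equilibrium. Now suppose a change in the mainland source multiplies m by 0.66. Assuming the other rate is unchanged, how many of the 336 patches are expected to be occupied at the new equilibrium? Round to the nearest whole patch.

149

Observed p* = 184/336 = 0.54762.
Balance m(1−p*) = e·p* gives e = m(1−p*)/p* = 0.34×0.45238/0.54762 = 0.28087.
New p* = m/(m+e) = 0.22440/(0.22440+0.28087) = 0.44412.
Expected occupied = 336 × 0.44412 = 149.22 ≈ 149.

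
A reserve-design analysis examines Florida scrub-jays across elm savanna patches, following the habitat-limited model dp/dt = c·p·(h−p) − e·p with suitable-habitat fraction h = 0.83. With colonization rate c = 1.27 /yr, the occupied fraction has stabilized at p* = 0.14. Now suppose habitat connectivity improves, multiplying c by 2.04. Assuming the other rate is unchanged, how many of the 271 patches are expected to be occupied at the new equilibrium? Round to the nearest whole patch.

Balance c(h−p*) = e gives e = 1.27×(0.83 − 0.14000) = 0.87630.
New p* = 0.83 − e/c = 0.83 − 0.87630/2.59080 = 0.49176.
Expected occupied = 271 × 0.49176 = 133.27 ≈ 133.

133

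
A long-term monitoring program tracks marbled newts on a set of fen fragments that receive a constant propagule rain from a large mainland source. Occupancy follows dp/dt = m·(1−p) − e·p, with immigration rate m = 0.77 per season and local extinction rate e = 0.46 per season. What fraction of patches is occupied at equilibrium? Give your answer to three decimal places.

0.626

Setting dp/dt = 0: m − m·p* = e·p*, so m = (m+e)·p*.
p* = m/(m+e) = 0.77/(0.77+0.46) = 0.77/1.2300 = 0.6260.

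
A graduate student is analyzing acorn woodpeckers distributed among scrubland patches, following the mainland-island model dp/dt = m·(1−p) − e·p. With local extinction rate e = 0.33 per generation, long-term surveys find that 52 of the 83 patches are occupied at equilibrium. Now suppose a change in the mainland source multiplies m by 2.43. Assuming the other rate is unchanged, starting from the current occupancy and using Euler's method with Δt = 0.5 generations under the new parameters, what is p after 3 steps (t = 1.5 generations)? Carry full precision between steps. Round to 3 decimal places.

0.802

Observed p* = 52/83 = 0.62651.
Balance m(1−p*) = e·p* gives m = e·p*/(1−p*) = 0.33×0.62651/0.37349 = 0.55355.
Starting from p₀ = 0.62651; update p ← p + (dp/dt)·Δt with the new parameters.
  1  |  dp/dt·Δt = +0.147824  |  p_1 = 0.774330
  2  |  dp/dt·Δt = +0.024012  |  p_2 = 0.798342
  3  |  dp/dt·Δt = +0.003901  |  p_3 = 0.802243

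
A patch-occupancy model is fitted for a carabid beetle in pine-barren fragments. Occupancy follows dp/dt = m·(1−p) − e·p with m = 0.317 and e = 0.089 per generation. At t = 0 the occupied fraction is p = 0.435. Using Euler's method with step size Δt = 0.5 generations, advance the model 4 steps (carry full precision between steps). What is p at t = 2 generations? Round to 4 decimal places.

0.6413

Update rule: p ← p + [m·(1−p) − e·p]·Δt with Δt = 0.5.
step 1: Δp = +0.07019, p = 0.50519
step 2: Δp = +0.05595, p = 0.56114
step 3: Δp = +0.04459, p = 0.60573
step 4: Δp = +0.03554, p = 0.64127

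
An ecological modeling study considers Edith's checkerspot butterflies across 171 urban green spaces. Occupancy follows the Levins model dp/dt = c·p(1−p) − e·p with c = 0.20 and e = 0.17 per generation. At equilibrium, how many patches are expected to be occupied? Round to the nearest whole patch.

p* = 1 − e/c = 1 − 0.17/0.20 = 0.1500.
Expected occupied patches = N × p* = 171 × 0.1500 = 25.65 ≈ 26.

26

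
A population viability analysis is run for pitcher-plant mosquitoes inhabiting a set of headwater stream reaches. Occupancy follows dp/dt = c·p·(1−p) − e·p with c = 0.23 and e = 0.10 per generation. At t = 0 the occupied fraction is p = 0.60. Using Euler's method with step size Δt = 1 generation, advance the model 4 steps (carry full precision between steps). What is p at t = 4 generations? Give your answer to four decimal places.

0.5846

Update rule: p ← p + [c·p·(1−p) − e·p]·Δt with Δt = 1.
  1  |  dp/dt·Δt = -0.004800  |  p_1 = 0.595200
  2  |  dp/dt·Δt = -0.004104  |  p_2 = 0.591096
  3  |  dp/dt·Δt = -0.003518  |  p_3 = 0.587577
  4  |  dp/dt·Δt = -0.003022  |  p_4 = 0.584556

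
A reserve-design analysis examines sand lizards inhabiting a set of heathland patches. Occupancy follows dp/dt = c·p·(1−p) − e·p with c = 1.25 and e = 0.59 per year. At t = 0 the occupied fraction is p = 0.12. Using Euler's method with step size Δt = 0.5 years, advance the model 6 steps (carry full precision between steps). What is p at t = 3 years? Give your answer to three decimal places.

Update rule: p ← p + [c·p·(1−p) − e·p]·Δt with Δt = 0.5.
p: 0.12000 → 0.15060  (Δp = +0.03060)
p: 0.15060 → 0.18612  (Δp = +0.03552)
p: 0.18612 → 0.22589  (Δp = +0.03977)
p: 0.22589 → 0.26854  (Δp = +0.04265)
p: 0.26854 → 0.31209  (Δp = +0.04355)
p: 0.31209 → 0.35421  (Δp = +0.04211)

0.354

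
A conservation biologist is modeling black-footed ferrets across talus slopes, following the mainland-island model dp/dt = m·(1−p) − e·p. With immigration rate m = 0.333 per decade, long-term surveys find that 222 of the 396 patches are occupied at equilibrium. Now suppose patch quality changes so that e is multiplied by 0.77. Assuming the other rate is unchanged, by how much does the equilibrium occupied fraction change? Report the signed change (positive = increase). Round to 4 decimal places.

0.0630

Observed p* = 222/396 = 0.56061.
Balance m(1−p*) = e·p* gives e = m(1−p*)/p* = 0.333×0.43939/0.56061 = 0.26100.
New p* = m/(m+e) = 0.33300/(0.33300+0.20097) = 0.62363.
Δp* = 0.62363 − 0.56061 = +0.06302.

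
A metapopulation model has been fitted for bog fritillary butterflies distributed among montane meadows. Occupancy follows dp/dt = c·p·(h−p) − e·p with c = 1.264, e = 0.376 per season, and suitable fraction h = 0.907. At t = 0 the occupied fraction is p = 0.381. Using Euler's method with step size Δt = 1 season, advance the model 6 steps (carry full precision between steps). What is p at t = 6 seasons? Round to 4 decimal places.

0.6094

Update rule: p ← p + [c·p·(h−p) − e·p]·Δt with Δt = 1.
p: 0.38100 → 0.49106  (Δp = +0.11006)
p: 0.49106 → 0.56459  (Δp = +0.07354)
p: 0.56459 → 0.59666  (Δp = +0.03207)
p: 0.59666 → 0.60637  (Δp = +0.00970)
p: 0.60637 → 0.60879  (Δp = +0.00242)
p: 0.60879 → 0.60936  (Δp = +0.00057)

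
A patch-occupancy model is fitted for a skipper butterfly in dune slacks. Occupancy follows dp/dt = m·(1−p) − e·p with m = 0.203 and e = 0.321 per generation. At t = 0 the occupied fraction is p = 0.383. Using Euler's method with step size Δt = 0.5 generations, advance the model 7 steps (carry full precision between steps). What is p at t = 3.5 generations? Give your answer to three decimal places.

Update rule: p ← p + [m·(1−p) − e·p]·Δt with Δt = 0.5.
t = 0.5: p = 0.38300 + (+0.00115) = 0.38415
t = 1: p = 0.38415 + (+0.00085) = 0.38501
t = 1.5: p = 0.38501 + (+0.00063) = 0.38563
t = 2: p = 0.38563 + (+0.00046) = 0.38610
t = 2.5: p = 0.38610 + (+0.00034) = 0.38644
t = 3: p = 0.38644 + (+0.00025) = 0.38669
t = 3.5: p = 0.38669 + (+0.00019) = 0.38688

0.387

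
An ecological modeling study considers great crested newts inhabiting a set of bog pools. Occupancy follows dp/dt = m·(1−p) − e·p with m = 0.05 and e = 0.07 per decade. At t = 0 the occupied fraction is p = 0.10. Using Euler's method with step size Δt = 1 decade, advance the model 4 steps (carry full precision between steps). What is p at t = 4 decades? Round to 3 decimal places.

0.227

Update rule: p ← p + [m·(1−p) − e·p]·Δt with Δt = 1.
p: 0.10000 → 0.13800  (Δp = +0.03800)
p: 0.13800 → 0.17144  (Δp = +0.03344)
p: 0.17144 → 0.20087  (Δp = +0.02943)
p: 0.20087 → 0.22676  (Δp = +0.02590)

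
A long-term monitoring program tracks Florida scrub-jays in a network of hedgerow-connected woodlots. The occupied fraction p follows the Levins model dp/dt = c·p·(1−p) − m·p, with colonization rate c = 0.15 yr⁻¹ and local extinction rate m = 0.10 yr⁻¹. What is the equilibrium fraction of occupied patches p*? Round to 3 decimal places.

At equilibrium, colonization balances extinction: c·p*·(1−p*) = m·p*.
So p* = 1 − m/c = 1 − 0.10/0.15 = 1 − 0.6667 = 0.3333.

0.333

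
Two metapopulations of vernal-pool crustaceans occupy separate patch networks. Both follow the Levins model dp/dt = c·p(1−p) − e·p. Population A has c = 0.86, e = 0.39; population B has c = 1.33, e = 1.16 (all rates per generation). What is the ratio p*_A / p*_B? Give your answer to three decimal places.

A: p*_A = 1 − 0.39/0.86 = 0.5465.
B: p*_B = 1 − 1.16/1.33 = 0.1278.
p*_A / p*_B = 0.5465/0.1278 = 4.2756.

4.276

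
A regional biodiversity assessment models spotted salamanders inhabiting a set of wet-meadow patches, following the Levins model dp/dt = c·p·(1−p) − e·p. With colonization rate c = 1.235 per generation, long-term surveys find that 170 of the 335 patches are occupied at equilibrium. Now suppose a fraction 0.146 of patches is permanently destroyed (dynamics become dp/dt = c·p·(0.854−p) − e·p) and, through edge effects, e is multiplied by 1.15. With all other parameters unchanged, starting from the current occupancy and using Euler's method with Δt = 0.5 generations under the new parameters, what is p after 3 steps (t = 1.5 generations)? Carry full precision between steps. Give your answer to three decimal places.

Observed p* = 170/335 = 0.50746.
Balance c(1−p*) = e gives e = 1.235×(1 − 0.50746) = 0.60828.
Starting from p₀ = 0.50746; update p ← p + (dp/dt)·Δt with the new parameters.
step 1: Δp = -0.06890, p = 0.43856
step 2: Δp = -0.04089, p = 0.39767
step 3: Δp = -0.02703, p = 0.37064

0.371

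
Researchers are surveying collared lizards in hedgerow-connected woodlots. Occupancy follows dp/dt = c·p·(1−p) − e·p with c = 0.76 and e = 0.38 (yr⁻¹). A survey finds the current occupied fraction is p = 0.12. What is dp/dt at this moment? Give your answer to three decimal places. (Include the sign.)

Colonization term: c·p·(1−p) = 0.76×0.12×0.8800 = 0.08026.
Extinction term: e·p = 0.04560.
dp/dt = 0.08026 − 0.04560 = 0.03466.

0.035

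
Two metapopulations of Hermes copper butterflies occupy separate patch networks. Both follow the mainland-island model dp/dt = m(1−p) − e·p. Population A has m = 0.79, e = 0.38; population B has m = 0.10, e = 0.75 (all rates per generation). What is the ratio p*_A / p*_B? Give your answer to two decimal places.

A: p*_A = m/(m+e) = 0.79/1.1700 = 0.6752.
B: p*_B = 0.10/0.8500 = 0.1176.
p*_A / p*_B = 0.6752/0.1176 = 5.7393.

5.74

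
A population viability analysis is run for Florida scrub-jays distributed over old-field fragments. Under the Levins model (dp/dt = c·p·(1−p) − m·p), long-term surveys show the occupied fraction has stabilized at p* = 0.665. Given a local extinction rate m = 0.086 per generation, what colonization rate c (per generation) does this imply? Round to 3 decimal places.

At equilibrium c(1−p*) = m, so c = m/(1−p*).
c = 0.086/(1 − 0.665) = 0.086/0.3350 = 0.2567.

0.257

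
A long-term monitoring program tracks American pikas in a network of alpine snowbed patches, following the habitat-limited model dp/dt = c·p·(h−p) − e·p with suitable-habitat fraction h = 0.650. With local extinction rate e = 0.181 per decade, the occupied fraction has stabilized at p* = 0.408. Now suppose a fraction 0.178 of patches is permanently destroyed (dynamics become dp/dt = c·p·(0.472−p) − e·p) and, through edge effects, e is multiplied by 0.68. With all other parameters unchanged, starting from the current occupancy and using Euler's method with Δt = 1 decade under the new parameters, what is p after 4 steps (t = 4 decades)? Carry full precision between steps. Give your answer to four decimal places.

0.3347

Balance c(h−p*) = e gives c = e/(0.65 − 0.40800) = 0.181/0.24200 = 0.74793.
Starting from p₀ = 0.40800; update p ← p + (dp/dt)·Δt with the new parameters.
t = 1: p = 0.40800 + (-0.03069) = 0.37731
t = 2: p = 0.37731 + (-0.01972) = 0.35759
t = 3: p = 0.35759 + (-0.01341) = 0.34418
t = 4: p = 0.34418 + (-0.00946) = 0.33472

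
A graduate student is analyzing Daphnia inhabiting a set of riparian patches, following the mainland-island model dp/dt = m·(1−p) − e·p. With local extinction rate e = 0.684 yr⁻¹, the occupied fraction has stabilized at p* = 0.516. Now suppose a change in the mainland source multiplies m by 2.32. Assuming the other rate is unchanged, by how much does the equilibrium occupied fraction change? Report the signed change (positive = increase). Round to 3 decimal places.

Balance m(1−p*) = e·p* gives m = e·p*/(1−p*) = 0.684×0.51600/0.48400 = 0.72922.
New p* = m/(m+e) = 1.69179/(1.69179+0.68400) = 0.71210.
Δp* = 0.71210 − 0.51600 = +0.19610.

0.196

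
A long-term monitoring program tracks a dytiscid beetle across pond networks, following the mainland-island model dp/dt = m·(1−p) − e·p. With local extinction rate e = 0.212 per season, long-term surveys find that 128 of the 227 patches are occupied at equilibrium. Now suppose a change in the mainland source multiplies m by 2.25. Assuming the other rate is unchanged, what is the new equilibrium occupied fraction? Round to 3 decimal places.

Observed p* = 128/227 = 0.56388.
Balance m(1−p*) = e·p* gives m = e·p*/(1−p*) = 0.212×0.56388/0.43612 = 0.27410.
New p* = m/(m+e) = 0.61672/(0.61672+0.21200) = 0.74418.

0.744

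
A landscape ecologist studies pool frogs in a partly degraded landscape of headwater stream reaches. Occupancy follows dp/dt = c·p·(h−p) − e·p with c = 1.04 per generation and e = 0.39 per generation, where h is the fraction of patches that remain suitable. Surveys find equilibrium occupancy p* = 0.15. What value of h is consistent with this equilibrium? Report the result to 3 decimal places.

0.525

At equilibrium c(h−p*) = e, so h = p* + e/c.
h = 0.15 + 0.39/1.04 = 0.15 + 0.3750 = 0.5250.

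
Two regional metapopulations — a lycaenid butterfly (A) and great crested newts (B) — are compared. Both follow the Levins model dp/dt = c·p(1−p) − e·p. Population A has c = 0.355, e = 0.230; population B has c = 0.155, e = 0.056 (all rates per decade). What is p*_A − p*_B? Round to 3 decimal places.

A: p*_A = 1 − 0.230/0.355 = 0.3521.
B: p*_B = 1 − 0.056/0.155 = 0.6387.
p*_A − p*_B = 0.3521 − 0.6387 = -0.2866.

-0.287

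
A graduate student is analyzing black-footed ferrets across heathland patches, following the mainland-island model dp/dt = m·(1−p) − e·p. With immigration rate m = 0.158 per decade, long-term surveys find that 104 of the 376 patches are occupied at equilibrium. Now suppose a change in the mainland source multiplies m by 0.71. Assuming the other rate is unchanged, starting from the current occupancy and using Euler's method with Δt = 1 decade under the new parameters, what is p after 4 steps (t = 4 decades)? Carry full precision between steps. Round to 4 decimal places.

0.2167

Observed p* = 104/376 = 0.27660.
Balance m(1−p*) = e·p* gives e = m(1−p*)/p* = 0.158×0.72340/0.27660 = 0.41323.
Starting from p₀ = 0.27660; update p ← p + (dp/dt)·Δt with the new parameters.
  1  |  dp/dt·Δt = -0.033146  |  p_1 = 0.243449
  2  |  dp/dt·Δt = -0.015731  |  p_2 = 0.227718
  3  |  dp/dt·Δt = -0.007466  |  p_3 = 0.220253
  4  |  dp/dt·Δt = -0.003543  |  p_4 = 0.216710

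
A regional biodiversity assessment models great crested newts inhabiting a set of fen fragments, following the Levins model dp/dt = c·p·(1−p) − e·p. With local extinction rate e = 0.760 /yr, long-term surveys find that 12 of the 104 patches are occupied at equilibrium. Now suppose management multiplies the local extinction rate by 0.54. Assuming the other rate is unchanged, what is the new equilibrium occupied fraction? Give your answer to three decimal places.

0.522

Observed p* = 12/104 = 0.11538.
Balance c(1−p*) = e gives c = e/(1 − 0.11538) = 0.760/0.88462 = 0.85913.
New p* = 1 − e/c = 1 − 0.41040/0.85913 = 0.52231.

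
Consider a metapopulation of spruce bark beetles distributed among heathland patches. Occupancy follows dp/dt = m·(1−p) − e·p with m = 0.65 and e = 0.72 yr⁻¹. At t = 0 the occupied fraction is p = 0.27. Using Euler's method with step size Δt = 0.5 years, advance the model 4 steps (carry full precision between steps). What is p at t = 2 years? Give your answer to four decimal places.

Update rule: p ← p + [m·(1−p) − e·p]·Δt with Δt = 0.5.
  1  |  dp/dt·Δt = +0.140050  |  p_1 = 0.410050
  2  |  dp/dt·Δt = +0.044116  |  p_2 = 0.454166
  3  |  dp/dt·Δt = +0.013896  |  p_3 = 0.468062
  4  |  dp/dt·Δt = +0.004377  |  p_4 = 0.472440

0.4724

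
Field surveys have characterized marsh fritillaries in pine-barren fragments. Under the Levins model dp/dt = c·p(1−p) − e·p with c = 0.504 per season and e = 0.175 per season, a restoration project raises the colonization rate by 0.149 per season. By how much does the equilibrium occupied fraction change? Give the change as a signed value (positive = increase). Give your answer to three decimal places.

0.079

Before: p* = 1 − 0.175/0.504 = 0.6528.
After the change, c = 0.653, e = 0.175, so p* = 1 − 0.175/0.653 = 0.7320.
Δp* = 0.7320 − 0.6528 = +0.0792.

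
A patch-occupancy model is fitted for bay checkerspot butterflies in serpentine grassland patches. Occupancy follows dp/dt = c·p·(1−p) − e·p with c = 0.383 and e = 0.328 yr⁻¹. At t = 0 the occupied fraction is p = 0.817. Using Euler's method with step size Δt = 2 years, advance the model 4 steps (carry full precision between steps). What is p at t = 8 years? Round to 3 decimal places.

Update rule: p ← p + [c·p·(1−p) − e·p]·Δt with Δt = 2.
p: 0.81700 → 0.39557  (Δp = -0.42143)
p: 0.39557 → 0.31922  (Δp = -0.07635)
p: 0.31922 → 0.27628  (Δp = -0.04294)
p: 0.27628 → 0.24820  (Δp = -0.02808)

0.248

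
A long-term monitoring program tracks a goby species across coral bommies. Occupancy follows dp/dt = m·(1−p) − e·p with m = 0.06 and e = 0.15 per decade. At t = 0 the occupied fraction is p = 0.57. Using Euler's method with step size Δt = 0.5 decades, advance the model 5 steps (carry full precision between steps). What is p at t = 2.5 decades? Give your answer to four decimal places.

0.4490

Update rule: p ← p + [m·(1−p) − e·p]·Δt with Δt = 0.5.
t = 0.5: p = 0.57000 + (-0.02985) = 0.54015
t = 1: p = 0.54015 + (-0.02672) = 0.51343
t = 1.5: p = 0.51343 + (-0.02391) = 0.48952
t = 2: p = 0.48952 + (-0.02140) = 0.46812
t = 2.5: p = 0.46812 + (-0.01915) = 0.44897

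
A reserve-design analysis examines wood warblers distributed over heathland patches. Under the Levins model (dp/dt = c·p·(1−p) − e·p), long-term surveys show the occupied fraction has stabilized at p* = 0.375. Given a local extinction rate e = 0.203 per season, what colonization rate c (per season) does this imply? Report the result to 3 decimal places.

At equilibrium c(1−p*) = e, so c = e/(1−p*).
c = 0.203/(1 − 0.375) = 0.203/0.6250 = 0.3248.

0.325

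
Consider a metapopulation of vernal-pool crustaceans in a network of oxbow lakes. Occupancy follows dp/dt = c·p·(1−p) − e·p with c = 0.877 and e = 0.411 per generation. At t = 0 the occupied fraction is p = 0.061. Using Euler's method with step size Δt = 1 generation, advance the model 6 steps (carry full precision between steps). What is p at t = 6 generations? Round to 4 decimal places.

Update rule: p ← p + [c·p·(1−p) − e·p]·Δt with Δt = 1.
step 1: Δp = +0.02516, p = 0.08616
step 2: Δp = +0.03364, p = 0.11980
step 3: Δp = +0.04324, p = 0.16304
step 4: Δp = +0.05267, p = 0.21571
step 5: Δp = +0.05971, p = 0.27542
step 6: Δp = +0.06182, p = 0.33724

0.3372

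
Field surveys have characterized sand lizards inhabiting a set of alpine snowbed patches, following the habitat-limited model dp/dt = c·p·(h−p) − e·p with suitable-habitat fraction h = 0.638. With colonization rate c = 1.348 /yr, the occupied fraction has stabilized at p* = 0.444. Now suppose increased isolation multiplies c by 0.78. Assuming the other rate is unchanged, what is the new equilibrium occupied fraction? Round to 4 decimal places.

0.3893

Balance c(h−p*) = e gives e = 1.348×(0.638 − 0.44400) = 0.26151.
New p* = 0.638 − e/c = 0.638 − 0.26151/1.05144 = 0.38928.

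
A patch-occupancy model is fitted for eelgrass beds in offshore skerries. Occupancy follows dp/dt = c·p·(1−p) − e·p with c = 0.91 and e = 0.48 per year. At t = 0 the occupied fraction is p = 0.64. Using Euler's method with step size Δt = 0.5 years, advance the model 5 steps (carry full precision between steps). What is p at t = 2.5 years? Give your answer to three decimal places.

Update rule: p ← p + [c·p·(1−p) − e·p]·Δt with Δt = 0.5.
  1  |  dp/dt·Δt = -0.048768  |  p_1 = 0.591232
  2  |  dp/dt·Δt = -0.031933  |  p_2 = 0.559299
  3  |  dp/dt·Δt = -0.022082  |  p_3 = 0.537217
  4  |  dp/dt·Δt = -0.015812  |  p_4 = 0.521405
  5  |  dp/dt·Δt = -0.011596  |  p_5 = 0.509809

0.510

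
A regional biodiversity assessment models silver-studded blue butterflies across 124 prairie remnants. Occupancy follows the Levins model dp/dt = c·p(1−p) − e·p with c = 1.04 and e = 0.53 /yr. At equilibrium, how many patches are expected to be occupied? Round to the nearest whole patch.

61

p* = 1 − e/c = 1 − 0.53/1.04 = 0.4904.
Expected occupied patches = N × p* = 124 × 0.4904 = 60.81 ≈ 61.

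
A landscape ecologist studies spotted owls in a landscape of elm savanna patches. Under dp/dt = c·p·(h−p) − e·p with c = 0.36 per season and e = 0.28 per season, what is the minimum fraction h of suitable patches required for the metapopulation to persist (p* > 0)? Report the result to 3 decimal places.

p* = h − e/c is positive only when h > e/c.
h_min = e/c = 0.28/0.36 = 0.7778.

0.778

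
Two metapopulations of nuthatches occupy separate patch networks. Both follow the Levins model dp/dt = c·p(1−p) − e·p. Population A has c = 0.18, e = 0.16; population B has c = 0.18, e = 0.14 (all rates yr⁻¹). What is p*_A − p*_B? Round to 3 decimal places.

A: p*_A = 1 − 0.16/0.18 = 0.1111.
B: p*_B = 1 − 0.14/0.18 = 0.2222.
p*_A − p*_B = 0.1111 − 0.2222 = -0.1111.

-0.111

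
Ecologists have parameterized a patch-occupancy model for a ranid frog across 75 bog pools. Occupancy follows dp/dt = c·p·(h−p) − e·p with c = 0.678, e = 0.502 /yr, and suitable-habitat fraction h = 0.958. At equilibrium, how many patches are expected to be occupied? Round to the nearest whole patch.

p* = h − e/c = 0.958 − 0.7404 = 0.2176.
Expected occupied patches = N × p* = 75 × 0.2176 = 16.32 ≈ 16.

16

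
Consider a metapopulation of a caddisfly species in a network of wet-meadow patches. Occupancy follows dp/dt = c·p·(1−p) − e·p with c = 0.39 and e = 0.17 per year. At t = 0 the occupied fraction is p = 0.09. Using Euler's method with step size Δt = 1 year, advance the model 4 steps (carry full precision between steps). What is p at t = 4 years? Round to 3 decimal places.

0.171

Update rule: p ← p + [c·p·(1−p) − e·p]·Δt with Δt = 1.
step 1: Δp = +0.01664, p = 0.10664
step 2: Δp = +0.01903, p = 0.12567
step 3: Δp = +0.02149, p = 0.14715
step 4: Δp = +0.02393, p = 0.17108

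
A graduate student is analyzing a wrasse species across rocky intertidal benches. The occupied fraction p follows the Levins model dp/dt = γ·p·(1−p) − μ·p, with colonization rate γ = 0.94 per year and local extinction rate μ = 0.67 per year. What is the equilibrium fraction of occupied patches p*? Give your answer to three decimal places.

0.287

Setting dp/dt = 0 and dividing through by p* gives γ·(1−p*) = μ.
So p* = 1 − μ/γ = 1 − 0.67/0.94 = 1 − 0.7128 = 0.2872.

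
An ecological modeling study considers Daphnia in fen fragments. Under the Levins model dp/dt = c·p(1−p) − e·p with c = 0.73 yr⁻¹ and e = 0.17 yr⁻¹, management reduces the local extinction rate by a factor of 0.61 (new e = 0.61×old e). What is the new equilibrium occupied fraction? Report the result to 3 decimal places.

0.858

Before: p* = 1 − 0.17/0.73 = 0.7671.
After the change, c = 0.73, e = 0.1037, so p* = 1 − 0.1037/0.73 = 0.8579.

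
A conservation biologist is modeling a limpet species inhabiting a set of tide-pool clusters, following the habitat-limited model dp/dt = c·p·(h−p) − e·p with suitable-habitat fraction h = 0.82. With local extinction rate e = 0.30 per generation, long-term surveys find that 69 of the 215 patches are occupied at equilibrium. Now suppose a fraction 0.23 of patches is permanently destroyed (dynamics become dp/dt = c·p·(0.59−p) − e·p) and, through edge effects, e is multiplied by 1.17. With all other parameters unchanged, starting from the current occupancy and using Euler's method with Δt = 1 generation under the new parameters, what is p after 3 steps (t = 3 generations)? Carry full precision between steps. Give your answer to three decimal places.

0.192

Observed p* = 69/215 = 0.32093.
Balance c(h−p*) = e gives c = e/(0.82 − 0.32093) = 0.30/0.49907 = 0.60112.
Starting from p₀ = 0.32093; update p ← p + (dp/dt)·Δt with the new parameters.
t = 1: p = 0.32093 + (-0.06074) = 0.26019
t = 2: p = 0.26019 + (-0.03974) = 0.22045
t = 3: p = 0.22045 + (-0.02841) = 0.19204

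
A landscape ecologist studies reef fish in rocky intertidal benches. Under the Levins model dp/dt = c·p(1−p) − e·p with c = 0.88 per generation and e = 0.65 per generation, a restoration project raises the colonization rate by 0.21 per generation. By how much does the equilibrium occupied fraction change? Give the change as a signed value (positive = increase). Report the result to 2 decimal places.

Before: p* = 1 − 0.65/0.88 = 0.2614.
After the change, c = 1.09, e = 0.65, so p* = 1 − 0.65/1.09 = 0.4037.
Δp* = 0.4037 − 0.2614 = +0.1423.

0.14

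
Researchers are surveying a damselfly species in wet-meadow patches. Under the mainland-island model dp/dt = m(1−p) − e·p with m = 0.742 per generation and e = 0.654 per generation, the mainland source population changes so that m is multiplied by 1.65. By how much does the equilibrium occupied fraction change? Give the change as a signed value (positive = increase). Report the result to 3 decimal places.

Before: p* = 0.742/(0.742+0.654) = 0.5315.
After: m = 1.2243, e = 0.654; p* = 1.2243/1.8783 = 0.6518.
Δp* = 0.6518 − 0.5315 = +0.1203.

0.120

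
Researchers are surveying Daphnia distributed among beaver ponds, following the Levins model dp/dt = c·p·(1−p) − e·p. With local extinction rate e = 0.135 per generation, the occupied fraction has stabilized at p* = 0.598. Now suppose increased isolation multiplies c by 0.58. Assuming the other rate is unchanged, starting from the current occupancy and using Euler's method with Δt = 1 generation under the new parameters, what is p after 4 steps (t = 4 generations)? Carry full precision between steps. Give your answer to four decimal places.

0.4915

Balance c(1−p*) = e gives c = e/(1 − 0.59800) = 0.135/0.40200 = 0.33582.
Starting from p₀ = 0.59800; update p ← p + (dp/dt)·Δt with the new parameters.
step 1: Δp = -0.03391, p = 0.56409
step 2: Δp = -0.02826, p = 0.53583
step 3: Δp = -0.02389, p = 0.51194
step 4: Δp = -0.02045, p = 0.49150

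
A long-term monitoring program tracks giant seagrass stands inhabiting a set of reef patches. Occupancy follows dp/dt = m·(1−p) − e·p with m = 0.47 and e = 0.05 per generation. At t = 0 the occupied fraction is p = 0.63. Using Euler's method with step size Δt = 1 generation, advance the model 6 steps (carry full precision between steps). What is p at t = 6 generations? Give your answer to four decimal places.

Update rule: p ← p + [m·(1−p) − e·p]·Δt with Δt = 1.
p: 0.63000 → 0.77240  (Δp = +0.14240)
p: 0.77240 → 0.84075  (Δp = +0.06835)
p: 0.84075 → 0.87356  (Δp = +0.03281)
p: 0.87356 → 0.88931  (Δp = +0.01575)
p: 0.88931 → 0.89687  (Δp = +0.00756)
p: 0.89687 → 0.90050  (Δp = +0.00363)

0.9005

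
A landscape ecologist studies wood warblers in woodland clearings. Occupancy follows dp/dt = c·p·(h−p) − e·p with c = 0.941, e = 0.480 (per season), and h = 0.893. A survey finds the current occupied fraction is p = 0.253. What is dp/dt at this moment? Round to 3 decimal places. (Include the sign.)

Colonization term: c·p·(h−p) = 0.941×0.253×0.6400 = 0.15237.
Extinction term: e·p = 0.12144.
dp/dt = 0.15237 − 0.12144 = 0.03093.

0.031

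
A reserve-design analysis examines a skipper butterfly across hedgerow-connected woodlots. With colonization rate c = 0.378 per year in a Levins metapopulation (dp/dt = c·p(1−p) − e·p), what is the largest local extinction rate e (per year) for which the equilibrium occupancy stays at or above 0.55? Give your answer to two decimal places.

0.17

1 − e/c ≥ 0.55 ⇒ e ≤ c(1 − 0.55) = 0.378 × 0.4500.
e_max = 0.1701.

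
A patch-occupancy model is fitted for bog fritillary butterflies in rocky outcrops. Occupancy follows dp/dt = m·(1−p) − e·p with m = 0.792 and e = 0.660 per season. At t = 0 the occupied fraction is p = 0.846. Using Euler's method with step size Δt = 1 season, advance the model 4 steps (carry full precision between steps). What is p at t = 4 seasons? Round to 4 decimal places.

0.5580

Update rule: p ← p + [m·(1−p) − e·p]·Δt with Δt = 1.
step 1: Δp = -0.43639, p = 0.40961
step 2: Δp = +0.19725, p = 0.60686
step 3: Δp = -0.08916, p = 0.51770
step 4: Δp = +0.04030, p = 0.55800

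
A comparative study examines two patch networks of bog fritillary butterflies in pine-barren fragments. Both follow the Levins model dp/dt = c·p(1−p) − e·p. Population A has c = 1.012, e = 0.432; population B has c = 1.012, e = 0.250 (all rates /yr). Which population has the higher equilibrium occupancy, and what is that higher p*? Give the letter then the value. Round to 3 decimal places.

A: p*_A = 1 − 0.432/1.012 = 0.5731.
B: p*_B = 1 − 0.250/1.012 = 0.7530.
B is higher at 0.7530.

B, 0.753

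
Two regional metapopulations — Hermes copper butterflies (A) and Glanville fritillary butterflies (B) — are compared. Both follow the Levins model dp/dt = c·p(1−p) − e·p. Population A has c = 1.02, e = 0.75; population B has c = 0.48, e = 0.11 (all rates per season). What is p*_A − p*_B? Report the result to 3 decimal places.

A: p*_A = 1 − 0.75/1.02 = 0.2647.
B: p*_B = 1 − 0.11/0.48 = 0.7708.
p*_A − p*_B = 0.2647 − 0.7708 = -0.5061.

-0.506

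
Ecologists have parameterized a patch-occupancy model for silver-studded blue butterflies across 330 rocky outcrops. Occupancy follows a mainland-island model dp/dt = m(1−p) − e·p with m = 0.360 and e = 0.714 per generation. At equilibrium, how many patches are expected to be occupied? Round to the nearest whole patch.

111

p* = m/(m+e) = 0.360/1.0740 = 0.3352.
Expected occupied patches = N × p* = 330 × 0.3352 = 110.61 ≈ 111.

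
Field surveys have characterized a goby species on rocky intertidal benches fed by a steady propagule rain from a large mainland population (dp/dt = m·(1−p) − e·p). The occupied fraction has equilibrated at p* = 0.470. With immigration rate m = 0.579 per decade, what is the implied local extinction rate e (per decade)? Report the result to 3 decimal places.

At equilibrium m(1−p*) = e·p*, so e = m(1−p*)/p*.
e = 0.579 × 0.5300 / 0.470 = 0.6529.

0.653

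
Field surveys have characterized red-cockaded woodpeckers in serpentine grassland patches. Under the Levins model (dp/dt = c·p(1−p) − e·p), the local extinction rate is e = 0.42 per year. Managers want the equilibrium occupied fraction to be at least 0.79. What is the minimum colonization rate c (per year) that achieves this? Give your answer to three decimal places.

2.000

p* = 1 − e/c ≥ 0.79 requires e/c ≤ 0.2100, i.e. c ≥ e/0.2100.
c_min = 0.42/0.2100 = 2.0000.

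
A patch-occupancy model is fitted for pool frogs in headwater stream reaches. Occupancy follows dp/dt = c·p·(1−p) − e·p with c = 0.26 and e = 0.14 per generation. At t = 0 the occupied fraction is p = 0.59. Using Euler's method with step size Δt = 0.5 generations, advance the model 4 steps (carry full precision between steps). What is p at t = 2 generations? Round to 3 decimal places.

0.556

Update rule: p ← p + [c·p·(1−p) − e·p]·Δt with Δt = 0.5.
p: 0.59000 → 0.58015  (Δp = -0.00985)
p: 0.58015 → 0.57120  (Δp = -0.00895)
p: 0.57120 → 0.56306  (Δp = -0.00814)
p: 0.56306 → 0.55563  (Δp = -0.00743)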